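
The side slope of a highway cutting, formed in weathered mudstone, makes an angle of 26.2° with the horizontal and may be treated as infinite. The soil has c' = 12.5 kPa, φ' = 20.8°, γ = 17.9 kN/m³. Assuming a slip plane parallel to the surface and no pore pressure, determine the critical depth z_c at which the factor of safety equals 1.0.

Setting FS = 1.00 in FS = [c' + γz cos²β tanφ'] / [γz sinβ cosβ] and solving for z:
z = c' / [γ cosβ (FS·sinβ − cosβ·tanφ')]
  = 12.5 / [17.9·cos26.2°·(1.00·sin26.2° − cos26.2°·tan20.8°)]
  = 12.5 / [17.9·0.8973·(1.00·0.4415 − 0.8973·0.3799)]
  = 12.5 / 1.6168 = 7.731 m

z_c = 7.73 m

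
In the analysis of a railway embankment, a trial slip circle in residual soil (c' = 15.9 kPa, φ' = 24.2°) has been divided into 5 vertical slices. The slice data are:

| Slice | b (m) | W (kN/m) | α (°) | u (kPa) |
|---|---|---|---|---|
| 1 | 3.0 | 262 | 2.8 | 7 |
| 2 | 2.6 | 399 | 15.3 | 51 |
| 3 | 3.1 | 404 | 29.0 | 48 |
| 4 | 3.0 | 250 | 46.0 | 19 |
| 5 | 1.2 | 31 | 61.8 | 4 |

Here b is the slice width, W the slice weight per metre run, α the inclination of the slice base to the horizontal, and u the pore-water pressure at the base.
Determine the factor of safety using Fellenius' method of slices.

Ordinary method of slices: FS = Σ[c'·Δl_i + (W_i cosα_i − u_i·Δl_i)·tanφ'] / Σ W_i sinα_i, with Δl_i = b_i / cosα_i.
Slice 1: Δl = 3.0/cos2.8° = 3.004 m; N'_1 = 262·cos2.8° − 7·3.004 = 240.7; c'Δl = 47.76; W sinα = 12.8
Slice 2: Δl = 2.6/cos15.3° = 2.696 m; N'_2 = 399·cos15.3° − 51·2.696 = 247.4; c'Δl = 42.86; W sinα = 105.3
Slice 3: Δl = 3.1/cos29.0° = 3.544 m; N'_3 = 404·cos29.0° − 48·3.544 = 183.2; c'Δl = 56.36; W sinα = 195.9
Slice 4: Δl = 3.0/cos46.0° = 4.319 m; N'_4 = 250·cos46.0° − 19·4.319 = 91.6; c'Δl = 68.67; W sinα = 179.8
Slice 5: Δl = 1.2/cos61.8° = 2.539 m; N'_5 = 31·cos61.8° − 4·2.539 = 4.5; c'Δl = 40.38; W sinα = 27.3
Σc'Δl = 256.0 kN/m; ΣN' = 767.4 kN/m; ΣW sinα = 521.1 kN/m
Resisting = 256.0 + 767.4·tan24.2° = 256.0 + 344.9 = 600.9 kN/m
FS = 600.9 / 521.1 = 1.153

FS = 1.15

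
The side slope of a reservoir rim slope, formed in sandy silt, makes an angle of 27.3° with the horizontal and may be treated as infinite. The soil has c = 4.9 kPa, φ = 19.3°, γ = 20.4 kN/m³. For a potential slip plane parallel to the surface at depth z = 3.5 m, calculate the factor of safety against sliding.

FS = 0.85

For an infinite slope with a slip plane parallel to the surface (no pore pressure): FS = [c + γz cos²β tanφ] / [γz sinβ cosβ].
γz = 20.4·3.5 = 71.40 kN/m²
Numerator = 4.9 + 71.40·cos²27.3°·tan19.3° = 4.9 + 71.40·0.7896·0.3502 = 24.644 kPa
Denominator = 71.40·sin27.3°·cos27.3° = 71.40·0.4586·0.8886 = 29.100 kPa
FS = 24.644 / 29.100 = 0.847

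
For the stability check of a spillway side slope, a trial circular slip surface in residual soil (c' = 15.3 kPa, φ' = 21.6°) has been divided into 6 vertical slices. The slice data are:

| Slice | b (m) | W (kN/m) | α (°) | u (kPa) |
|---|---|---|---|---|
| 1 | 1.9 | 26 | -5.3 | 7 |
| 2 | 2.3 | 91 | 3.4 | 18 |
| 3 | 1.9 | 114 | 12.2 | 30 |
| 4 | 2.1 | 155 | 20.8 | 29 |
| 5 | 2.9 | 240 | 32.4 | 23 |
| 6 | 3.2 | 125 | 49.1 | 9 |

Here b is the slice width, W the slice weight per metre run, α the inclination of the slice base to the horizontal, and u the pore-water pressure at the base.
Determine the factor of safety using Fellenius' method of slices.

Ordinary method of slices: FS = Σ[c'·Δl_i + (W_i cosα_i − u_i·Δl_i)·tanφ'] / Σ W_i sinα_i, with Δl_i = b_i / cosα_i.
Slice 1: Δl = 1.9/cos(-5.3°) = 1.908 m; N'_1 = 26·cos(-5.3°) − 7·1.908 = 12.5; c'Δl = 29.19; W sinα = -2.4
Slice 2: Δl = 2.3/cos3.4° = 2.304 m; N'_2 = 91·cos3.4° − 18·2.304 = 49.4; c'Δl = 35.25; W sinα = 5.4
Slice 3: Δl = 1.9/cos12.2° = 1.944 m; N'_3 = 114·cos12.2° − 30·1.944 = 53.1; c'Δl = 29.74; W sinα = 24.1
Slice 4: Δl = 2.1/cos20.8° = 2.246 m; N'_4 = 155·cos20.8° − 29·2.246 = 79.8; c'Δl = 34.37; W sinα = 55.0
Slice 5: Δl = 2.9/cos32.4° = 3.435 m; N'_5 = 240·cos32.4° − 23·3.435 = 123.6; c'Δl = 52.55; W sinα = 128.6
Slice 6: Δl = 3.2/cos49.1° = 4.887 m; N'_6 = 125·cos49.1° − 9·4.887 = 37.9; c'Δl = 74.78; W sinα = 94.5
Σc'Δl = 255.9 kN/m; ΣN' = 356.3 kN/m; ΣW sinα = 305.2 kN/m
Resisting = 255.9 + 356.3·tan21.6° = 255.9 + 141.1 = 396.9 kN/m
FS = 396.9 / 305.2 = 1.301

FS = 1.30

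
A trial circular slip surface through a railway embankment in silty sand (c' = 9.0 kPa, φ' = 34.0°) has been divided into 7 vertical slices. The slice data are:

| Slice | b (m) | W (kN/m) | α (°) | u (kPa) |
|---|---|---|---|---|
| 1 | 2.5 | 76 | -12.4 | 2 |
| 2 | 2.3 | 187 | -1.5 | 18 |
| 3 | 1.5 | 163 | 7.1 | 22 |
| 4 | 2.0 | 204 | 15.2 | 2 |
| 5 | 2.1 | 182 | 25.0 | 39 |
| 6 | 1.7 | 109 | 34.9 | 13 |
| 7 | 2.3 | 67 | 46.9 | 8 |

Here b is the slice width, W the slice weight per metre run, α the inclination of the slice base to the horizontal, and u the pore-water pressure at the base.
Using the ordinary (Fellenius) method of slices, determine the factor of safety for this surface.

FS = 2.55

Ordinary method of slices: FS = Σ[c'·Δl_i + (W_i cosα_i − u_i·Δl_i)·tanφ'] / Σ W_i sinα_i, with Δl_i = b_i / cosα_i.
Slice 1: Δl = 2.5/cos(-12.4°) = 2.560 m; N'_1 = 76·cos(-12.4°) − 2·2.560 = 69.1; c'Δl = 23.04; W sinα = -16.3
Slice 2: Δl = 2.3/cos(-1.5°) = 2.301 m; N'_2 = 187·cos(-1.5°) − 18·2.301 = 145.5; c'Δl = 20.71; W sinα = -4.9
Slice 3: Δl = 1.5/cos7.1° = 1.512 m; N'_3 = 163·cos7.1° − 22·1.512 = 128.5; c'Δl = 13.60; W sinα = 20.1
Slice 4: Δl = 2.0/cos15.2° = 2.073 m; N'_4 = 204·cos15.2° − 2·2.073 = 192.7; c'Δl = 18.65; W sinα = 53.5
Slice 5: Δl = 2.1/cos25.0° = 2.317 m; N'_5 = 182·cos25.0° − 39·2.317 = 74.6; c'Δl = 20.85; W sinα = 76.9
Slice 6: Δl = 1.7/cos34.9° = 2.073 m; N'_6 = 109·cos34.9° − 13·2.073 = 62.5; c'Δl = 18.66; W sinα = 62.4
Slice 7: Δl = 2.3/cos46.9° = 3.366 m; N'_7 = 67·cos46.9° − 8·3.366 = 18.9; c'Δl = 30.30; W sinα = 48.9
Σc'Δl = 145.8 kN/m; ΣN' = 691.7 kN/m; ΣW sinα = 240.6 kN/m
Resisting = 145.8 + 691.7·tan34.0° = 145.8 + 466.6 = 612.4 kN/m
FS = 612.4 / 240.6 = 2.545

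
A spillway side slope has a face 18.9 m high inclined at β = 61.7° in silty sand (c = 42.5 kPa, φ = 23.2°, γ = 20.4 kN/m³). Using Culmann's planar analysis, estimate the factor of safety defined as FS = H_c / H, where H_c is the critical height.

H_c = (4c/γ) · sinβ cosφ / [1 − cos(β − φ)]
    = (4·42.5/20.4) · sin61.7°·cos23.2° / [1 − cos38.5°]
    = 8.333 · 0.8093 / 0.2174 = 31.02 m
FS = H_c / H = 31.02 / 18.9 = 1.641

FS = 1.64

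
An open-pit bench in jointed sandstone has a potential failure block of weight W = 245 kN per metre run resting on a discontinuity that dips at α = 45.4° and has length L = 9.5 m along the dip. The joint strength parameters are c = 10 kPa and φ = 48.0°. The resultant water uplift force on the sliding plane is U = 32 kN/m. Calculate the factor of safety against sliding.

FS = 1.44

Resolving the block weight along and normal to the plane and applying the Mohr–Coulomb strength on the joint:
N' = W cosα − U = 245·cos45.4° − 32 = 140.0 kN/m
Driving force T = W sinα = 245·sin45.4° = 174.4 kN/m
Resisting force R = c·L + N'·tanφ = 10·9.5 + 140.0·tan48.0° = 95.0 + 155.5 = 250.5 kN/m
FS = R / T = 250.5 / 174.4 = 1.436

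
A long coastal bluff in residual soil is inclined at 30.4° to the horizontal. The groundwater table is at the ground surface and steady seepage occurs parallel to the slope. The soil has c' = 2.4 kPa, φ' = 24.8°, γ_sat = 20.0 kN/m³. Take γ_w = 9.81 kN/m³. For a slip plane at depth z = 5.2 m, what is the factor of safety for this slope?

FS = 0.45

With seepage parallel to the slope and the water table at the surface, the effective normal stress on the slip plane uses the buoyant unit weight γ' = γ_sat − γ_w while the driving shear stress uses γ_sat:
FS = [c' + γ' z cos²β tanφ'] / [γ_sat z sinβ cosβ]
γ' = 20.0 − 9.81 = 10.19 kN/m³
Numerator = 2.4 + 10.19·5.2·cos²30.4°·tan24.8° = 2.4 + 10.19·5.2·0.7439·0.4621 = 20.614 kPa
Denominator = 20.0·5.2·sin30.4°·cos30.4° = 20.0·5.2·0.5060·0.8625 = 45.392 kPa
FS = 20.614 / 45.392 = 0.454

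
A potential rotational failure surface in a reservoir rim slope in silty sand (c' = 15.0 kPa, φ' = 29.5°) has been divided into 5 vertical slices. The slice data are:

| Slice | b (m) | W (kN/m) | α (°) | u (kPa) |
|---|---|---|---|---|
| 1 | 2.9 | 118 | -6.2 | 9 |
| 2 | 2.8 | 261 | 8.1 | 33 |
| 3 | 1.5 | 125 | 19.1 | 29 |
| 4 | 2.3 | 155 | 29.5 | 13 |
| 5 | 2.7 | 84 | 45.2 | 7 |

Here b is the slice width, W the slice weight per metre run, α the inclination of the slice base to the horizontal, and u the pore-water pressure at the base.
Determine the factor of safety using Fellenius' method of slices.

Ordinary method of slices: FS = Σ[c'·Δl_i + (W_i cosα_i − u_i·Δl_i)·tanφ'] / Σ W_i sinα_i, with Δl_i = b_i / cosα_i.
Slice 1: Δl = 2.9/cos(-6.2°) = 2.917 m; N'_1 = 118·cos(-6.2°) − 9·2.917 = 91.1; c'Δl = 43.76; W sinα = -12.7
Slice 2: Δl = 2.8/cos8.1° = 2.828 m; N'_2 = 261·cos8.1° − 33·2.828 = 165.1; c'Δl = 42.42; W sinα = 36.8
Slice 3: Δl = 1.5/cos19.1° = 1.587 m; N'_3 = 125·cos19.1° − 29·1.587 = 72.1; c'Δl = 23.81; W sinα = 40.9
Slice 4: Δl = 2.3/cos29.5° = 2.643 m; N'_4 = 155·cos29.5° − 13·2.643 = 100.6; c'Δl = 39.64; W sinα = 76.3
Slice 5: Δl = 2.7/cos45.2° = 3.832 m; N'_5 = 84·cos45.2° − 7·3.832 = 32.4; c'Δl = 57.48; W sinα = 59.6
Σc'Δl = 207.1 kN/m; ΣN' = 461.1 kN/m; ΣW sinα = 200.9 kN/m
Resisting = 207.1 + 461.1·tan29.5° = 207.1 + 260.9 = 468.0 kN/m
FS = 468.0 / 200.9 = 2.330

FS = 2.33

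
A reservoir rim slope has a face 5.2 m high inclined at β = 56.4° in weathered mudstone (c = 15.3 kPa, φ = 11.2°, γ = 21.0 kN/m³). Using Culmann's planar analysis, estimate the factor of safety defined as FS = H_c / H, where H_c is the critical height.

FS = 1.55

H_c = (4c/γ) · sinβ cosφ / [1 − cos(β − φ)]
    = (4·15.3/21.0) · sin56.4°·cos11.2° / [1 − cos45.2°]
    = 2.914 · 0.8171 / 0.2954 = 8.06 m
FS = H_c / H = 8.06 / 5.2 = 1.550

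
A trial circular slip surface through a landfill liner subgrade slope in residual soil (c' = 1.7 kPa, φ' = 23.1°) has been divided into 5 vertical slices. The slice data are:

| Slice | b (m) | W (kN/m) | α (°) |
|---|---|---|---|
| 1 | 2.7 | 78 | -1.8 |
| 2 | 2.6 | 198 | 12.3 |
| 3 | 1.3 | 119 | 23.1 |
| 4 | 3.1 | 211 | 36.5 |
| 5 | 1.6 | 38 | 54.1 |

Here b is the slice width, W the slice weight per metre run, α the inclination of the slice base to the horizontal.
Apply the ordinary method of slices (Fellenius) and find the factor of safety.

FS = 1.10

Ordinary method of slices: FS = Σ[c'·Δl_i + (W_i cosα_i)·tanφ'] / Σ W_i sinα_i, with Δl_i = b_i / cosα_i.
Slice 1: Δl = 2.7/cos(-1.8°) = 2.701 m; N'_1 = 78·cos(-1.8°) = 78.0; c'Δl = 4.59; W sinα = -2.5
Slice 2: Δl = 2.6/cos12.3° = 2.661 m; N'_2 = 198·cos12.3° = 193.5; c'Δl = 4.52; W sinα = 42.2
Slice 3: Δl = 1.3/cos23.1° = 1.413 m; N'_3 = 119·cos23.1° = 109.5; c'Δl = 2.40; W sinα = 46.7
Slice 4: Δl = 3.1/cos36.5° = 3.856 m; N'_4 = 211·cos36.5° = 169.6; c'Δl = 6.56; W sinα = 125.5
Slice 5: Δl = 1.6/cos54.1° = 2.729 m; N'_5 = 38·cos54.1° = 22.3; c'Δl = 4.64; W sinα = 30.8
Σc'Δl = 22.7 kN/m; ΣN' = 572.8 kN/m; ΣW sinα = 242.7 kN/m
Resisting = 22.7 + 572.8·tan23.1° = 22.7 + 244.3 = 267.0 kN/m
FS = 267.0 / 242.7 = 1.100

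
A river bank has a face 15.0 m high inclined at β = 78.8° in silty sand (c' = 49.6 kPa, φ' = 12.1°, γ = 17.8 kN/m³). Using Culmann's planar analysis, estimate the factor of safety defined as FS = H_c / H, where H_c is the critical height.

H_c = (4c'/γ) · sinβ cosφ' / [1 − cos(β − φ')]
    = (4·49.6/17.8) · sin78.8°·cos12.1° / [1 − cos66.7°]
    = 11.146 · 0.9592 / 0.6045 = 17.69 m
FS = H_c / H = 17.69 / 15.0 = 1.179

FS = 1.18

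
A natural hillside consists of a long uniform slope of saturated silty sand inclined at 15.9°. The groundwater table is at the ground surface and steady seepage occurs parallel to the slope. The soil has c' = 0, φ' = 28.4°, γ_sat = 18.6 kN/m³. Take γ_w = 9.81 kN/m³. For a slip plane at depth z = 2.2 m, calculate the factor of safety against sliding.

With seepage parallel to the slope and the water table at the surface, the effective normal stress on the slip plane uses the buoyant unit weight γ' = γ_sat − γ_w while the driving shear stress uses γ_sat:
FS = [c' + γ' z cos²β tanφ'] / [γ_sat z sinβ cosβ]
(For c' = 0 this reduces to FS = (γ'/γ_sat)·tanφ'/tanβ.)
γ' = 18.6 − 9.81 = 8.79 kN/m³
Numerator = 0.0 + 8.79·2.2·cos²15.9°·tan28.4° = 0.0 + 8.79·2.2·0.9249·0.5407 = 9.671 kPa
Denominator = 18.6·2.2·sin15.9°·cos15.9° = 18.6·2.2·0.2740·0.9617 = 10.782 kPa
FS = 9.671 / 10.782 = 0.897

FS = 0.90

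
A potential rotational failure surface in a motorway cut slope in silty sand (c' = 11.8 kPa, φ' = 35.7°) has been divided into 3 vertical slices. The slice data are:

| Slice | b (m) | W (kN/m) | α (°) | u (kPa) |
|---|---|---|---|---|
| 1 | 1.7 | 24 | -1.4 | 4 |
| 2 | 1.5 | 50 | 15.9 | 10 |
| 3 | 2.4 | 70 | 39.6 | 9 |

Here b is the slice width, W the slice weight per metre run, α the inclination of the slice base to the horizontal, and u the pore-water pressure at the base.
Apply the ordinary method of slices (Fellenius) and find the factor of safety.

FS = 2.24

Ordinary method of slices: FS = Σ[c'·Δl_i + (W_i cosα_i − u_i·Δl_i)·tanφ'] / Σ W_i sinα_i, with Δl_i = b_i / cosα_i.
Slice 1: Δl = 1.7/cos(-1.4°) = 1.701 m; N'_1 = 24·cos(-1.4°) − 4·1.701 = 17.2; c'Δl = 20.07; W sinα = -0.6
Slice 2: Δl = 1.5/cos15.9° = 1.560 m; N'_2 = 50·cos15.9° − 10·1.560 = 32.5; c'Δl = 18.40; W sinα = 13.7
Slice 3: Δl = 2.4/cos39.6° = 3.115 m; N'_3 = 70·cos39.6° − 9·3.115 = 25.9; c'Δl = 36.75; W sinα = 44.6
Σc'Δl = 75.2 kN/m; ΣN' = 75.6 kN/m; ΣW sinα = 57.7 kN/m
Resisting = 75.2 + 75.6·tan35.7° = 75.2 + 54.3 = 129.5 kN/m
FS = 129.5 / 57.7 = 2.244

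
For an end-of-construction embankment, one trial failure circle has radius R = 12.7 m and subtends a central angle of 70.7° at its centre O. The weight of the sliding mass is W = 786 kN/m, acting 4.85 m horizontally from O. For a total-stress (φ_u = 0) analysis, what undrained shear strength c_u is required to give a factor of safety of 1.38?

c_u = 26.4 kPa

FS = c_u·L_a·R / (W·d), so c_u = FS·W·d / (L_a·R).
Arc length L_a = R·θ = 12.7·(70.7°·π/180) = 12.7·1.2339 = 15.67 m
c_u = 1.38·786·4.85 / (15.67·12.7) = 5260.7 / 199.02 = 26.43 kPa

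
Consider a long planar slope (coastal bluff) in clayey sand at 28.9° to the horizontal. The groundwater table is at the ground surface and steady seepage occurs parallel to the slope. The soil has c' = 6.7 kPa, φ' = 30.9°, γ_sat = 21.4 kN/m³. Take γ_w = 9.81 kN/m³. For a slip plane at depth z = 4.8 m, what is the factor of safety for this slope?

FS = 0.74

With seepage parallel to the slope and the water table at the surface, the effective normal stress on the slip plane uses the buoyant unit weight γ' = γ_sat − γ_w while the driving shear stress uses γ_sat:
FS = [c' + γ' z cos²β tanφ'] / [γ_sat z sinβ cosβ]
γ' = 21.4 − 9.81 = 11.59 kN/m³
Numerator = 6.7 + 11.59·4.8·cos²28.9°·tan30.9° = 6.7 + 11.59·4.8·0.7664·0.5985 = 32.219 kPa
Denominator = 21.4·4.8·sin28.9°·cos28.9° = 21.4·4.8·0.4833·0.8755 = 43.460 kPa
FS = 32.219 / 43.460 = 0.741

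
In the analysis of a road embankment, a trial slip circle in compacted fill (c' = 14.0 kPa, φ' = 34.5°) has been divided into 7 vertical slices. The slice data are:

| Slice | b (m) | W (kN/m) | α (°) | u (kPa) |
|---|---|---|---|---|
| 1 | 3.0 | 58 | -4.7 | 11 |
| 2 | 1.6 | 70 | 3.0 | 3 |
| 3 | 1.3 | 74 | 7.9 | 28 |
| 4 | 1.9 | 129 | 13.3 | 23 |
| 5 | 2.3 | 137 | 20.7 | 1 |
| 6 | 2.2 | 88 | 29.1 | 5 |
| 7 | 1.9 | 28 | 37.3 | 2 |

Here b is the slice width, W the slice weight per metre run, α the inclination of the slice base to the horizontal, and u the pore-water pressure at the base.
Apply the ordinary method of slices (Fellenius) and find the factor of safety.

Ordinary method of slices: FS = Σ[c'·Δl_i + (W_i cosα_i − u_i·Δl_i)·tanφ'] / Σ W_i sinα_i, with Δl_i = b_i / cosα_i.
Slice 1: Δl = 3.0/cos(-4.7°) = 3.010 m; N'_1 = 58·cos(-4.7°) − 11·3.010 = 24.7; c'Δl = 42.14; W sinα = -4.8
Slice 2: Δl = 1.6/cos3.0° = 1.602 m; N'_2 = 70·cos3.0° − 3·1.602 = 65.1; c'Δl = 22.43; W sinα = 3.7
Slice 3: Δl = 1.3/cos7.9° = 1.312 m; N'_3 = 74·cos7.9° − 28·1.312 = 36.5; c'Δl = 18.37; W sinα = 10.2
Slice 4: Δl = 1.9/cos13.3° = 1.952 m; N'_4 = 129·cos13.3° − 23·1.952 = 80.6; c'Δl = 27.33; W sinα = 29.7
Slice 5: Δl = 2.3/cos20.7° = 2.459 m; N'_5 = 137·cos20.7° − 1·2.459 = 125.7; c'Δl = 34.42; W sinα = 48.4
Slice 6: Δl = 2.2/cos29.1° = 2.518 m; N'_6 = 88·cos29.1° − 5·2.518 = 64.3; c'Δl = 35.25; W sinα = 42.8
Slice 7: Δl = 1.9/cos37.3° = 2.389 m; N'_7 = 28·cos37.3° − 2·2.389 = 17.5; c'Δl = 33.44; W sinα = 17.0
Σc'Δl = 213.4 kN/m; ΣN' = 414.5 kN/m; ΣW sinα = 146.9 kN/m
Resisting = 213.4 + 414.5·tan34.5° = 213.4 + 284.9 = 498.2 kN/m
FS = 498.2 / 146.9 = 3.391

FS = 3.39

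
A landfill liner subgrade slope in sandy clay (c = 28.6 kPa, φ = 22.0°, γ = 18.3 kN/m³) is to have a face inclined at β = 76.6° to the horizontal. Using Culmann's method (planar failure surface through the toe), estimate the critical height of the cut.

Culmann's analysis gives the critical failure plane at α_cr = (β + φ)/2 = (76.6 + 22.0)/2 = 49.3°, and the critical height
H_c = (4c/γ) · sinβ cosφ / [1 − cos(β − φ)]
    = (4·28.6/18.3) · sin76.6°·cos22.0° / [1 − cos(54.6°)]
    = 6.251 · 0.9728·0.9272 / [1 − 0.5793]
    = 6.251 · 0.9019 / 0.4207
    = 13.40 m

H_c = 13.40 m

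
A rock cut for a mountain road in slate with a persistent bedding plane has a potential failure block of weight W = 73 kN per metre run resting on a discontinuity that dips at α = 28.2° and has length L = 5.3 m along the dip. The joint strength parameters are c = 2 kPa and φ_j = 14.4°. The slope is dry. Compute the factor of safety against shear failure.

Resolving the block weight along and normal to the plane and applying the Mohr–Coulomb strength on the joint:
N' = W cosα = 73·cos28.2° = 64.3 kN/m
Driving force T = W sinα = 73·sin28.2° = 34.5 kN/m
Resisting force R = c·L + N'·tanφ_j = 2·5.3 + 64.3·tan14.4° = 10.6 + 16.5 = 27.1 kN/m
FS = R / T = 27.1 / 34.5 = 0.786

FS = 0.79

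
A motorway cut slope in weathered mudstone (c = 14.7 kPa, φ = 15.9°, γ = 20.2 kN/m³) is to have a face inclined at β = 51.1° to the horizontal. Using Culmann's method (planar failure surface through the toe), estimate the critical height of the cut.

H_c = 11.91 m

Culmann's analysis gives the critical failure plane at α_cr = (β + φ)/2 = (51.1 + 15.9)/2 = 33.5°, and the critical height
H_c = (4c/γ) · sinβ cosφ / [1 − cos(β − φ)]
    = (4·14.7/20.2) · sin51.1°·cos15.9° / [1 − cos(35.2°)]
    = 2.911 · 0.7782·0.9617 / [1 − 0.8171]
    = 2.911 · 0.7485 / 0.1829
    = 11.91 m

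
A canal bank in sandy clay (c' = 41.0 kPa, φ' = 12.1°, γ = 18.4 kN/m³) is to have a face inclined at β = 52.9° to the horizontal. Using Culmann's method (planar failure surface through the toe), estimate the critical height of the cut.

H_c = 28.60 m

Culmann's analysis gives the critical failure plane at α_cr = (β + φ')/2 = (52.9 + 12.1)/2 = 32.5°, and the critical height
H_c = (4c'/γ) · sinβ cosφ' / [1 − cos(β − φ')]
    = (4·41.0/18.4) · sin52.9°·cos12.1° / [1 − cos(40.8°)]
    = 8.913 · 0.7976·0.9778 / [1 − 0.7570]
    = 8.913 · 0.7799 / 0.2430
    = 28.60 m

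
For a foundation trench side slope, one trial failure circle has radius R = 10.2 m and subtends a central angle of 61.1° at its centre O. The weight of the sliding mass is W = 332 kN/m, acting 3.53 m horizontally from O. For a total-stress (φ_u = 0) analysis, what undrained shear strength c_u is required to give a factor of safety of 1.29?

c_u = 13.6 kPa

FS = c_u·L_a·R / (W·d), so c_u = FS·W·d / (L_a·R).
Arc length L_a = R·θ = 10.2·(61.1°·π/180) = 10.2·1.0664 = 10.88 m
c_u = 1.29·332·3.53 / (10.88·10.2) = 1511.8 / 110.95 = 13.63 kPa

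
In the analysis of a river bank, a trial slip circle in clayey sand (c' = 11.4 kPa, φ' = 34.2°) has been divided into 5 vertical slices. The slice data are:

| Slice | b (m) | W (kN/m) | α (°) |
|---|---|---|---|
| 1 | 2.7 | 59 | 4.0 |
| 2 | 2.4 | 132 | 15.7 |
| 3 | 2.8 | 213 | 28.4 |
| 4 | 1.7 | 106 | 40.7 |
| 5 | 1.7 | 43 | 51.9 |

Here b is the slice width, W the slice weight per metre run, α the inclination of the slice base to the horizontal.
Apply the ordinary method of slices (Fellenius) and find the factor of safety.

Ordinary method of slices: FS = Σ[c'·Δl_i + (W_i cosα_i)·tanφ'] / Σ W_i sinα_i, with Δl_i = b_i / cosα_i.
Slice 1: Δl = 2.7/cos4.0° = 2.707 m; N'_1 = 59·cos4.0° = 58.9; c'Δl = 30.86; W sinα = 4.1
Slice 2: Δl = 2.4/cos15.7° = 2.493 m; N'_2 = 132·cos15.7° = 127.1; c'Δl = 28.42; W sinα = 35.7
Slice 3: Δl = 2.8/cos28.4° = 3.183 m; N'_3 = 213·cos28.4° = 187.4; c'Δl = 36.29; W sinα = 101.3
Slice 4: Δl = 1.7/cos40.7° = 2.242 m; N'_4 = 106·cos40.7° = 80.4; c'Δl = 25.56; W sinα = 69.1
Slice 5: Δl = 1.7/cos51.9° = 2.755 m; N'_5 = 43·cos51.9° = 26.5; c'Δl = 31.41; W sinα = 33.8
Σc'Δl = 152.5 kN/m; ΣN' = 480.2 kN/m; ΣW sinα = 244.1 kN/m
Resisting = 152.5 + 480.2·tan34.2° = 152.5 + 326.3 = 478.9 kN/m
FS = 478.9 / 244.1 = 1.962

FS = 1.96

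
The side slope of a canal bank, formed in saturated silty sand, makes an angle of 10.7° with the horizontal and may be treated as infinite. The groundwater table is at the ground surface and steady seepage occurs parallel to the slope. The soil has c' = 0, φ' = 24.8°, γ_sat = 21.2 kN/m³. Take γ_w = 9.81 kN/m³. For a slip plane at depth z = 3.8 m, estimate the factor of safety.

With seepage parallel to the slope and the water table at the surface, the effective normal stress on the slip plane uses the buoyant unit weight γ' = γ_sat − γ_w while the driving shear stress uses γ_sat:
FS = [c' + γ' z cos²β tanφ'] / [γ_sat z sinβ cosβ]
(For c' = 0 this reduces to FS = (γ'/γ_sat)·tanφ'/tanβ.)
γ' = 21.2 − 9.81 = 11.39 kN/m³
Numerator = 0.0 + 11.39·3.8·cos²10.7°·tan24.8° = 0.0 + 11.39·3.8·0.9655·0.4621 = 19.310 kPa
Denominator = 21.2·3.8·sin10.7°·cos10.7° = 21.2·3.8·0.1857·0.9826 = 14.697 kPa
FS = 19.310 / 14.697 = 1.314

FS = 1.31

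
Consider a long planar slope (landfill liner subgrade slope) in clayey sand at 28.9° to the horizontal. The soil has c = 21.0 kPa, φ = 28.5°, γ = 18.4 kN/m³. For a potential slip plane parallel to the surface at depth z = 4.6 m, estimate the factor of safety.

For an infinite slope with a slip plane parallel to the surface (no pore pressure): FS = [c + γz cos²β tanφ] / [γz sinβ cosβ].
γz = 18.4·4.6 = 84.64 kN/m²
Numerator = 21.0 + 84.64·cos²28.9°·tan28.5° = 21.0 + 84.64·0.7664·0.5430 = 56.222 kPa
Denominator = 84.64·sin28.9°·cos28.9° = 84.64·0.4833·0.8755 = 35.811 kPa
FS = 56.222 / 35.811 = 1.570

FS = 1.57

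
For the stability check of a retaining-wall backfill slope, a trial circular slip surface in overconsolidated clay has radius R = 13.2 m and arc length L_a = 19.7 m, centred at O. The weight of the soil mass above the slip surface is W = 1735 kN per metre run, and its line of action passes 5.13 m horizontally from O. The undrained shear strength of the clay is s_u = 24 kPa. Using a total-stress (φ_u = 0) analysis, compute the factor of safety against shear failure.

FS = 0.70

Taking moments about the centre O, the resisting moment is provided by the undrained shear strength acting along the arc:
M_R = s_u·L_a·R = 24·19.70·13.2 = 6241.0 kN·m/m
M_D = W·d = 1735·5.13 = 8900.5 kN·m/m
FS = M_R / M_D = 6241.0 / 8900.5 = 0.701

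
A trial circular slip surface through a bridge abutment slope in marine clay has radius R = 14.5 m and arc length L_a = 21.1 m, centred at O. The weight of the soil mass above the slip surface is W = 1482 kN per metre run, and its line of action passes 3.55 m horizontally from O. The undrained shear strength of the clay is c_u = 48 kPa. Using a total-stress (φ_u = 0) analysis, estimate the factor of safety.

Taking moments about the centre O, the resisting moment is provided by the undrained shear strength acting along the arc:
M_R = c_u·L_a·R = 48·21.10·14.5 = 14685.6 kN·m/m
M_D = W·d = 1482·3.55 = 5261.1 kN·m/m
FS = M_R / M_D = 14685.6 / 5261.1 = 2.791

FS = 2.79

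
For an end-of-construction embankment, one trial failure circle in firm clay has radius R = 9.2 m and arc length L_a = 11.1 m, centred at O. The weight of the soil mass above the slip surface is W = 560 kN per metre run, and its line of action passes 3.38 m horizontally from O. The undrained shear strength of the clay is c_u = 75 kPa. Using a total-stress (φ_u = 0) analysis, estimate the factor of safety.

FS = 4.05

Taking moments about the centre O, the resisting moment is provided by the undrained shear strength acting along the arc:
M_R = c_u·L_a·R = 75·11.10·9.2 = 7659.0 kN·m/m
M_D = W·d = 560·3.38 = 1892.8 kN·m/m
FS = M_R / M_D = 7659.0 / 1892.8 = 4.046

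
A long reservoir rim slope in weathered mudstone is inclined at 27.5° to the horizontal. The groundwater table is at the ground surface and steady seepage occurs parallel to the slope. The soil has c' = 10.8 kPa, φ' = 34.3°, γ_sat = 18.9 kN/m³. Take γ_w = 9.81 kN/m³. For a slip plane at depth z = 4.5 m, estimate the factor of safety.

FS = 0.94

With seepage parallel to the slope and the water table at the surface, the effective normal stress on the slip plane uses the buoyant unit weight γ' = γ_sat − γ_w while the driving shear stress uses γ_sat:
FS = [c' + γ' z cos²β tanφ'] / [γ_sat z sinβ cosβ]
γ' = 18.9 − 9.81 = 9.09 kN/m³
Numerator = 10.8 + 9.09·4.5·cos²27.5°·tan34.3° = 10.8 + 9.09·4.5·0.7868·0.6822 = 32.754 kPa
Denominator = 18.9·4.5·sin27.5°·cos27.5° = 18.9·4.5·0.4617·0.8870 = 34.834 kPa
FS = 32.754 / 34.834 = 0.940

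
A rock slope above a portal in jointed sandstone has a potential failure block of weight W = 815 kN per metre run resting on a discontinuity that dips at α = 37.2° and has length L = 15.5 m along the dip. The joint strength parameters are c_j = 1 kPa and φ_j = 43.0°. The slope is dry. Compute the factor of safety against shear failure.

Resolving the block weight along and normal to the plane and applying the Mohr–Coulomb strength on the joint:
N' = W cosα = 815·cos37.2° = 649.2 kN/m
Driving force T = W sinα = 815·sin37.2° = 492.7 kN/m
Resisting force R = c_j·L + N'·tanφ_j = 1·15.5 + 649.2·tan43.0° = 15.5 + 605.4 = 620.9 kN/m
FS = R / T = 620.9 / 492.7 = 1.260

FS = 1.26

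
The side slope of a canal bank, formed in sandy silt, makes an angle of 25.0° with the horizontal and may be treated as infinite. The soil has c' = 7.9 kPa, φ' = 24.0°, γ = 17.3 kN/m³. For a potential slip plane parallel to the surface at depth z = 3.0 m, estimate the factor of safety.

For an infinite slope with a slip plane parallel to the surface (no pore pressure): FS = [c' + γz cos²β tanφ'] / [γz sinβ cosβ].
γz = 17.3·3.0 = 51.90 kN/m²
Numerator = 7.9 + 51.90·cos²25.0°·tan24.0° = 7.9 + 51.90·0.8214·0.4452 = 26.880 kPa
Denominator = 51.90·sin25.0°·cos25.0° = 51.90·0.4226·0.9063 = 19.879 kPa
FS = 26.880 / 19.879 = 1.352

FS = 1.35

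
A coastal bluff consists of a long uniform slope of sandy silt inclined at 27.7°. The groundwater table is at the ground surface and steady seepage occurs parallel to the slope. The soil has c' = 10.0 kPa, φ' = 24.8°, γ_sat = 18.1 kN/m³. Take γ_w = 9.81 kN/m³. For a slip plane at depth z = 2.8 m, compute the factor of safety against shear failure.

FS = 0.88

With seepage parallel to the slope and the water table at the surface, the effective normal stress on the slip plane uses the buoyant unit weight γ' = γ_sat − γ_w while the driving shear stress uses γ_sat:
FS = [c' + γ' z cos²β tanφ'] / [γ_sat z sinβ cosβ]
γ' = 18.1 − 9.81 = 8.29 kN/m³
Numerator = 10.0 + 8.29·2.8·cos²27.7°·tan24.8° = 10.0 + 8.29·2.8·0.7839·0.4621 = 18.408 kPa
Denominator = 18.1·2.8·sin27.7°·cos27.7° = 18.1·2.8·0.4648·0.8854 = 20.858 kPa
FS = 18.408 / 20.858 = 0.883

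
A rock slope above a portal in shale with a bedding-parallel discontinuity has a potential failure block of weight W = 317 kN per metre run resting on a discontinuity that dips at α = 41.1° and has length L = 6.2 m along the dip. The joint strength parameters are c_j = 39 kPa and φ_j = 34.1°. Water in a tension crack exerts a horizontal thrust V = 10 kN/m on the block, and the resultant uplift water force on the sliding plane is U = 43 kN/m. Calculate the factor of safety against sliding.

Resolving the block weight along and normal to the plane and applying the Mohr–Coulomb strength on the joint:
N' = W cosα − U − V sinα = 317·cos41.1° − 43 − 10·sin41.1° = 189.3 kN/m
Driving force T = W sinα + V cosα = 317·sin41.1° + 10·cos41.1° = 215.9 kN/m
Resisting force R = c_j·L + N'·tanφ_j = 39·6.2 + 189.3·tan34.1° = 241.8 + 128.2 = 370.0 kN/m
FS = R / T = 370.0 / 215.9 = 1.713

FS = 1.71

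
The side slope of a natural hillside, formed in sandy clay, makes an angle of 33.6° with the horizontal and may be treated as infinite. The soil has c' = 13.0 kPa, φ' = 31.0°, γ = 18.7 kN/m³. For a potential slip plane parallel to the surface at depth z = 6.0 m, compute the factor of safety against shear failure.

FS = 1.16

For an infinite slope with a slip plane parallel to the surface (no pore pressure): FS = [c' + γz cos²β tanφ'] / [γz sinβ cosβ].
γz = 18.7·6.0 = 112.20 kN/m²
Numerator = 13.0 + 112.20·cos²33.6°·tan31.0° = 13.0 + 112.20·0.6938·0.6009 = 59.771 kPa
Denominator = 112.20·sin33.6°·cos33.6° = 112.20·0.5534·0.8329 = 51.717 kPa
FS = 59.771 / 51.717 = 1.156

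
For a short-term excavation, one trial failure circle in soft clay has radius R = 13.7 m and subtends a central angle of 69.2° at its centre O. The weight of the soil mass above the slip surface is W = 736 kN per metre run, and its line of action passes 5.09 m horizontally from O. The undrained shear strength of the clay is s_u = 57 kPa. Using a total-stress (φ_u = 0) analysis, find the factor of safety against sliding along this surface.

FS = 3.45

Taking moments about the centre O, the resisting moment is provided by the undrained shear strength acting along the arc:
Arc length L_a = R·θ = 13.7·(69.2°·π/180) = 13.7·1.2078 = 16.55 m
M_R = s_u·L_a·R = 57·16.55·13.7 = 12921.1 kN·m/m
M_D = W·d = 736·5.09 = 3746.2 kN·m/m
FS = M_R / M_D = 12921.1 / 3746.2 = 3.449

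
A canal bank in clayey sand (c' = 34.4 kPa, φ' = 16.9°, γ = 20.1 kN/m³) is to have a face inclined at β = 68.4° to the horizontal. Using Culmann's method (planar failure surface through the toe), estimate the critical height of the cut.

Culmann's analysis gives the critical failure plane at α_cr = (β + φ')/2 = (68.4 + 16.9)/2 = 42.7°, and the critical height
H_c = (4c'/γ) · sinβ cosφ' / [1 − cos(β − φ')]
    = (4·34.4/20.1) · sin68.4°·cos16.9° / [1 − cos(51.5°)]
    = 6.846 · 0.9298·0.9568 / [1 − 0.6225]
    = 6.846 · 0.8896 / 0.3775
    = 16.13 m

H_c = 16.13 m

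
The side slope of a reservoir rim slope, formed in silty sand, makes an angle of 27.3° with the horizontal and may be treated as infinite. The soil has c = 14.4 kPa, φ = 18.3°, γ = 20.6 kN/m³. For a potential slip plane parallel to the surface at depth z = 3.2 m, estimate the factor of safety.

FS = 1.18

For an infinite slope with a slip plane parallel to the surface (no pore pressure): FS = [c + γz cos²β tanφ] / [γz sinβ cosβ].
γz = 20.6·3.2 = 65.92 kN/m²
Numerator = 14.4 + 65.92·cos²27.3°·tan18.3° = 14.4 + 65.92·0.7896·0.3307 = 31.615 kPa
Denominator = 65.92·sin27.3°·cos27.3° = 65.92·0.4586·0.8886 = 26.867 kPa
FS = 31.615 / 26.867 = 1.177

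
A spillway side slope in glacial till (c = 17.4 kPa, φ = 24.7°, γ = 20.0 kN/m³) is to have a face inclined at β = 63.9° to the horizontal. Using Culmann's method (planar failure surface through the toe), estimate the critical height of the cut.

H_c = 12.62 m

Culmann's analysis gives the critical failure plane at α_cr = (β + φ)/2 = (63.9 + 24.7)/2 = 44.3°, and the critical height
H_c = (4c/γ) · sinβ cosφ / [1 − cos(β − φ)]
    = (4·17.4/20.0) · sin63.9°·cos24.7° / [1 − cos(39.2°)]
    = 3.480 · 0.8980·0.9085 / [1 − 0.7749]
    = 3.480 · 0.8159 / 0.2251
    = 12.62 m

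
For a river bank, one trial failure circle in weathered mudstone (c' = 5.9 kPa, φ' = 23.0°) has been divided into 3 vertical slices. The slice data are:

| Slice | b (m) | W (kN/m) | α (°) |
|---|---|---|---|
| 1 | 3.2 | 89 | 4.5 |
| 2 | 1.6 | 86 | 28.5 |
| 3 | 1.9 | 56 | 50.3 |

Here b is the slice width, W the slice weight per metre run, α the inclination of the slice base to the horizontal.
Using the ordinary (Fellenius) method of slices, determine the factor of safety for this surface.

FS = 1.45

Ordinary method of slices: FS = Σ[c'·Δl_i + (W_i cosα_i)·tanφ'] / Σ W_i sinα_i, with Δl_i = b_i / cosα_i.
Slice 1: Δl = 3.2/cos4.5° = 3.210 m; N'_1 = 89·cos4.5° = 88.7; c'Δl = 18.94; W sinα = 7.0
Slice 2: Δl = 1.6/cos28.5° = 1.821 m; N'_2 = 86·cos28.5° = 75.6; c'Δl = 10.74; W sinα = 41.0
Slice 3: Δl = 1.9/cos50.3° = 2.974 m; N'_3 = 56·cos50.3° = 35.8; c'Δl = 17.55; W sinα = 43.1
Σc'Δl = 47.2 kN/m; ΣN' = 200.1 kN/m; ΣW sinα = 91.1 kN/m
Resisting = 47.2 + 200.1·tan23.0° = 47.2 + 84.9 = 132.2 kN/m
FS = 132.2 / 91.1 = 1.451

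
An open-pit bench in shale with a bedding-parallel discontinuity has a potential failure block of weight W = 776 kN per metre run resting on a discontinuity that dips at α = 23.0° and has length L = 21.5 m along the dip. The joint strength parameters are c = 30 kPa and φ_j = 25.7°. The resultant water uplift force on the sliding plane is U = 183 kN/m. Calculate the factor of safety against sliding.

FS = 2.97

Resolving the block weight along and normal to the plane and applying the Mohr–Coulomb strength on the joint:
N' = W cosα − U = 776·cos23.0° − 183 = 531.3 kN/m
Driving force T = W sinα = 776·sin23.0° = 303.2 kN/m
Resisting force R = c·L + N'·tanφ_j = 30·21.5 + 531.3·tan25.7° = 645.0 + 255.7 = 900.7 kN/m
FS = R / T = 900.7 / 303.2 = 2.971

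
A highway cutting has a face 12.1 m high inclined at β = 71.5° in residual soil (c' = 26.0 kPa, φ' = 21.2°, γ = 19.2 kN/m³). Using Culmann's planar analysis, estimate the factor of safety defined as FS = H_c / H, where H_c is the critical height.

H_c = (4c'/γ) · sinβ cosφ' / [1 − cos(β − φ')]
    = (4·26.0/19.2) · sin71.5°·cos21.2° / [1 − cos50.3°]
    = 5.417 · 0.8841 / 0.3612 = 13.26 m
FS = H_c / H = 13.26 / 12.1 = 1.096

FS = 1.10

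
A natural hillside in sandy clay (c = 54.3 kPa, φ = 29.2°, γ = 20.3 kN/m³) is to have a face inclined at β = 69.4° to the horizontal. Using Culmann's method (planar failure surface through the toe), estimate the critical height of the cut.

Culmann's analysis gives the critical failure plane at α_cr = (β + φ)/2 = (69.4 + 29.2)/2 = 49.3°, and the critical height
H_c = (4c/γ) · sinβ cosφ / [1 − cos(β − φ)]
    = (4·54.3/20.3) · sin69.4°·cos29.2° / [1 − cos(40.2°)]
    = 10.700 · 0.9361·0.8729 / [1 − 0.7638]
    = 10.700 · 0.8171 / 0.2362
    = 37.01 m

H_c = 37.01 m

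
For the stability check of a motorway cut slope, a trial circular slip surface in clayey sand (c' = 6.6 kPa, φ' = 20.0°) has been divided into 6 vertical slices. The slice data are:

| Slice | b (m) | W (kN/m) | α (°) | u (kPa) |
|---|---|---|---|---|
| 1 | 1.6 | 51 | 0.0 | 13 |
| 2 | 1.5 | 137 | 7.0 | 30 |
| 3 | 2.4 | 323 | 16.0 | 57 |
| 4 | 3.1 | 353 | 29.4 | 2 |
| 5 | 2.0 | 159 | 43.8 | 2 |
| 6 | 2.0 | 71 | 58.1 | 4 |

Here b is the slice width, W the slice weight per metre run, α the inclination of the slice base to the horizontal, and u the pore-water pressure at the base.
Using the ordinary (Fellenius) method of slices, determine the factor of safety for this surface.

Ordinary method of slices: FS = Σ[c'·Δl_i + (W_i cosα_i − u_i·Δl_i)·tanφ'] / Σ W_i sinα_i, with Δl_i = b_i / cosα_i.
Slice 1: Δl = 1.6/cos0.0° = 1.600 m; N'_1 = 51·cos0.0° − 13·1.600 = 30.2; c'Δl = 10.56; W sinα = 0.0
Slice 2: Δl = 1.5/cos7.0° = 1.511 m; N'_2 = 137·cos7.0° − 30·1.511 = 90.6; c'Δl = 9.97; W sinα = 16.7
Slice 3: Δl = 2.4/cos16.0° = 2.497 m; N'_3 = 323·cos16.0° − 57·2.497 = 168.2; c'Δl = 16.48; W sinα = 89.0
Slice 4: Δl = 3.1/cos29.4° = 3.558 m; N'_4 = 353·cos29.4° − 2·3.558 = 300.4; c'Δl = 23.48; W sinα = 173.3
Slice 5: Δl = 2.0/cos43.8° = 2.771 m; N'_5 = 159·cos43.8° − 2·2.771 = 109.2; c'Δl = 18.29; W sinα = 110.1
Slice 6: Δl = 2.0/cos58.1° = 3.785 m; N'_6 = 71·cos58.1° − 4·3.785 = 22.4; c'Δl = 24.98; W sinα = 60.3
Σc'Δl = 103.8 kN/m; ΣN' = 721.0 kN/m; ΣW sinα = 449.3 kN/m
Resisting = 103.8 + 721.0·tan20.0° = 103.8 + 262.4 = 366.2 kN/m
FS = 366.2 / 449.3 = 0.815

FS = 0.81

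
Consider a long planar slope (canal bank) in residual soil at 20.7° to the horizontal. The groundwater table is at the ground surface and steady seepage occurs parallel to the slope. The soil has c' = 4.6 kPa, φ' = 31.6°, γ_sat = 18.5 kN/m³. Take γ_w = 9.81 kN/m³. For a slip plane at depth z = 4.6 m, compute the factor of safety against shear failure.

With seepage parallel to the slope and the water table at the surface, the effective normal stress on the slip plane uses the buoyant unit weight γ' = γ_sat − γ_w while the driving shear stress uses γ_sat:
FS = [c' + γ' z cos²β tanφ'] / [γ_sat z sinβ cosβ]
γ' = 18.5 − 9.81 = 8.69 kN/m³
Numerator = 4.6 + 8.69·4.6·cos²20.7°·tan31.6° = 4.6 + 8.69·4.6·0.8751·0.6152 = 26.120 kPa
Denominator = 18.5·4.6·sin20.7°·cos20.7° = 18.5·4.6·0.3535·0.9354 = 28.139 kPa
FS = 26.120 / 28.139 = 0.928

FS = 0.93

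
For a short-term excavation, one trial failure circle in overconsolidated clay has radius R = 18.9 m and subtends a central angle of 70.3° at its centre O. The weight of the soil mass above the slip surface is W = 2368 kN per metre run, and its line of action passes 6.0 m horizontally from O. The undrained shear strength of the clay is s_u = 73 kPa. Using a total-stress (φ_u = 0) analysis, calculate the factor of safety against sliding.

Taking moments about the centre O, the resisting moment is provided by the undrained shear strength acting along the arc:
Arc length L_a = R·θ = 18.9·(70.3°·π/180) = 18.9·1.2270 = 23.19 m
M_R = s_u·L_a·R = 73·23.19·18.9 = 31994.8 kN·m/m
M_D = W·d = 2368·6.0 = 14208.0 kN·m/m
FS = M_R / M_D = 31994.8 / 14208.0 = 2.252

FS = 2.25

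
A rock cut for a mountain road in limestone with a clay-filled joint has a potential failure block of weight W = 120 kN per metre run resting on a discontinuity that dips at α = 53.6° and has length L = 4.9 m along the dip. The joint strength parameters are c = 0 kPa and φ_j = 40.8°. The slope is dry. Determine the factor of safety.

FS = 0.64

Resolving the block weight along and normal to the plane and applying the Mohr–Coulomb strength on the joint:
N' = W cosα = 120·cos53.6° = 71.2 kN/m
Driving force T = W sinα = 120·sin53.6° = 96.6 kN/m
Resisting force R = c·L + N'·tanφ_j = 0·4.9 + 71.2·tan40.8° = 0.0 + 61.5 = 61.5 kN/m
FS = R / T = 61.5 / 96.6 = 0.636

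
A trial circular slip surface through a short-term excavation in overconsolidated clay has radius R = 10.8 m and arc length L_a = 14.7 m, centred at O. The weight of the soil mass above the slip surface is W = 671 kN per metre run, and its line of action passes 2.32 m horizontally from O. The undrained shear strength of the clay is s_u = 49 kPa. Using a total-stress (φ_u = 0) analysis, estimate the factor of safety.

FS = 5.00

Taking moments about the centre O, the resisting moment is provided by the undrained shear strength acting along the arc:
M_R = s_u·L_a·R = 49·14.70·10.8 = 7779.2 kN·m/m
M_D = W·d = 671·2.32 = 1556.7 kN·m/m
FS = M_R / M_D = 7779.2 / 1556.7 = 4.997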